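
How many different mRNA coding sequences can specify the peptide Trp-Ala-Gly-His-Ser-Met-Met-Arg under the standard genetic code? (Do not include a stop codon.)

1152

Trp: 1 codon.
Ala: 4 codons.
Gly: 4 codons.
His: 2 codons.
Ser: 6 codons.
Met: 1 codon.
Met: 1 codon.
Arg: 6 codons.
1 × 4 × 4 × 2 × 6 × 1 × 1 × 6 = 1152.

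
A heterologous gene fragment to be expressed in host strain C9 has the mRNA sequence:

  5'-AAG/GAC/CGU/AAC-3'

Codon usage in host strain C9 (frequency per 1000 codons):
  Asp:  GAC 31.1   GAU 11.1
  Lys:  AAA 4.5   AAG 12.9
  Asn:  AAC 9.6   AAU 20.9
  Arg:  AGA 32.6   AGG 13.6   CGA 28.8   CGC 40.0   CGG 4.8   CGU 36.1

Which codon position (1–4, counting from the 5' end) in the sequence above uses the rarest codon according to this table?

Codon 1 AAG (Lys): 12.9 per 1000.
Codon 2 GAC (Asp): 31.1 per 1000.
Codon 3 CGU (Arg): 36.1 per 1000.
Codon 4 AAC (Asn): 9.6 per 1000.
Lowest frequency is 9.6 at codon 4.

4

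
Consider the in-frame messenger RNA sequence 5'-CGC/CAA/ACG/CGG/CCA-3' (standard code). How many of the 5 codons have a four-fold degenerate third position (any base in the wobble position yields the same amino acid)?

Codon 1 CGC (Arg): third position 4-fold.
Codon 2 CAA (Gln): third position 2-fold.
Codon 3 ACG (Thr): third position 4-fold.
Codon 4 CGG (Arg): third position 4-fold.
Codon 5 CCA (Pro): third position 4-fold.
Four-fold degenerate third positions: 4.

4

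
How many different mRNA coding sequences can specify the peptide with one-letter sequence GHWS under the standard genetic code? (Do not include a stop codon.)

Gly: 4 codons.
His: 2 codons.
Trp: 1 codon.
Ser: 6 codons.
4 × 2 × 1 × 6 = 48.

48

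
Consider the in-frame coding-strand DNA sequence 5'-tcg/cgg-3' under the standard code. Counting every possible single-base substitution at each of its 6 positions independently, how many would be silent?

Codon 1 (TCG, Ser): 3 synonymous substitutions.
Codon 2 (CGG, Arg): 4 synonymous substitutions.
Total: 3 + 4 = 7.

7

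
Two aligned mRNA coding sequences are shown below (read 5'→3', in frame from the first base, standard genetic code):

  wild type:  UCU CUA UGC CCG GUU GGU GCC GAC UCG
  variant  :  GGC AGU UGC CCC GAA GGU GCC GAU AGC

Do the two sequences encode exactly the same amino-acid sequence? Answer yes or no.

Codon 1: UCU Ser / GGC Gly — nonsynonymous.
Codon 2: CUA Leu / AGU Ser — nonsynonymous.
Codon 3: UGC Cys / UGC Cys — identical.
Codon 4: CCG Pro / CCC Pro — synonymous.
Codon 5: GUU Val / GAA Glu — nonsynonymous.
Codon 6: GGU Gly / GGU Gly — identical.
Codon 7: GCC Ala / GCC Ala — identical.
Codon 8: GAC Asp / GAU Asp — synonymous.
Codon 9: UCG Ser / AGC Ser — synonymous.
Nonsynonymous differences: 3 → different protein.

no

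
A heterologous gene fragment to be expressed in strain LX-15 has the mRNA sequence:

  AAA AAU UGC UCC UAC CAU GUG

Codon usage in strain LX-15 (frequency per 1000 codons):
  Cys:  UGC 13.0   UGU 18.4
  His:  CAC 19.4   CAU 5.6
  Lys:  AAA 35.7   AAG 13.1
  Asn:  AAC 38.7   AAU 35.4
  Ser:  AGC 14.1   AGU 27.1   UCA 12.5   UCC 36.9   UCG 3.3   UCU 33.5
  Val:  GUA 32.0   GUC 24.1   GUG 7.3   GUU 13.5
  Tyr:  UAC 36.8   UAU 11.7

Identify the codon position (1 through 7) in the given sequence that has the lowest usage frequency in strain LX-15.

Codon 1 AAA (Lys): 35.7 per 1000.
Codon 2 AAU (Asn): 35.4 per 1000.
Codon 3 UGC (Cys): 13.0 per 1000.
Codon 4 UCC (Ser): 36.9 per 1000.
Codon 5 UAC (Tyr): 36.8 per 1000.
Codon 6 CAU (His): 5.6 per 1000.
Codon 7 GUG (Val): 7.3 per 1000.
Lowest frequency is 5.6 at codon 6.

6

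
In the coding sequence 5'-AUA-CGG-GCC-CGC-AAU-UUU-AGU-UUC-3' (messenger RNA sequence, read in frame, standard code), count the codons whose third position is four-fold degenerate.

3

Codon 1 AUA (Ile): third position 3-fold.
Codon 2 CGG (Arg): third position 4-fold.
Codon 3 GCC (Ala): third position 4-fold.
Codon 4 CGC (Arg): third position 4-fold.
Codon 5 AAU (Asn): third position 2-fold.
Codon 6 UUU (Phe): third position 2-fold.
Codon 7 AGU (Ser): third position 2-fold.
Codon 8 UUC (Phe): third position 2-fold.
Four-fold degenerate third positions: 3.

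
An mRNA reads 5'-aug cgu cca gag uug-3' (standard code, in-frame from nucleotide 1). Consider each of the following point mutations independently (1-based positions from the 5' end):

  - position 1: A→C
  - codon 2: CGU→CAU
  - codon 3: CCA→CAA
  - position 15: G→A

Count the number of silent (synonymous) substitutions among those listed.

1

Codon 1: AUG (Met) → CUG (Leu) — missense.
Codon 2: CGU (Arg) → CAU (His) — missense.
Codon 3: CCA (Pro) → CAA (Gln) — missense.
Codon 5: UUG (Leu) → UUA (Leu) — synonymous.
Synonymous: 1 of 4.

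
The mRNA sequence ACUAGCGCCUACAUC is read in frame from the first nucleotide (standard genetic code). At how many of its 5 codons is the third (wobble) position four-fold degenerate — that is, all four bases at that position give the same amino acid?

Codon 1 ACU (Thr): third position 4-fold.
Codon 2 AGC (Ser): third position 2-fold.
Codon 3 GCC (Ala): third position 4-fold.
Codon 4 UAC (Tyr): third position 2-fold.
Codon 5 AUC (Ile): third position 3-fold.
Four-fold degenerate third positions: 2.

2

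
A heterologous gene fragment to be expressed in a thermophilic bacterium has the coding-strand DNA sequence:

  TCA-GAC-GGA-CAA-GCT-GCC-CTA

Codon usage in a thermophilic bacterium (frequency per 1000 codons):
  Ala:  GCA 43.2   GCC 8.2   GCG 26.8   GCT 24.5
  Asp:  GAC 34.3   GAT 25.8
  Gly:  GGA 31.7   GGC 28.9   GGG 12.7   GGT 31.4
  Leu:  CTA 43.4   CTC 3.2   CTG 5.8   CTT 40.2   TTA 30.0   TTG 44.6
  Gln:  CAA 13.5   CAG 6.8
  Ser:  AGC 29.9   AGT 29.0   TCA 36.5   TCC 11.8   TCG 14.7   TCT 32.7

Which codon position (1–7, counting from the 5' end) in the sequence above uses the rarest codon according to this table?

Codon 1 TCA (Ser): 36.5 per 1000.
Codon 2 GAC (Asp): 34.3 per 1000.
Codon 3 GGA (Gly): 31.7 per 1000.
Codon 4 CAA (Gln): 13.5 per 1000.
Codon 5 GCT (Ala): 24.5 per 1000.
Codon 6 GCC (Ala): 8.2 per 1000.
Codon 7 CTA (Leu): 43.4 per 1000.
Lowest frequency is 8.2 at codon 6.

6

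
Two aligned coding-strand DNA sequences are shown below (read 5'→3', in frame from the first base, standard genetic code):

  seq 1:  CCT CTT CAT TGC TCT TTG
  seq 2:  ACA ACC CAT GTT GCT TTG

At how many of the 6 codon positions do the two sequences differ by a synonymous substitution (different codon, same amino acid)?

Codon 1: CCT Pro / ACA Thr — nonsynonymous.
Codon 2: CTT Leu / ACC Thr — nonsynonymous.
Codon 3: CAT His / CAT His — identical.
Codon 4: TGC Cys / GTT Val — nonsynonymous.
Codon 5: TCT Ser / GCT Ala — nonsynonymous.
Codon 6: TTG Leu / TTG Leu — identical.
Synonymous differences: 0.

0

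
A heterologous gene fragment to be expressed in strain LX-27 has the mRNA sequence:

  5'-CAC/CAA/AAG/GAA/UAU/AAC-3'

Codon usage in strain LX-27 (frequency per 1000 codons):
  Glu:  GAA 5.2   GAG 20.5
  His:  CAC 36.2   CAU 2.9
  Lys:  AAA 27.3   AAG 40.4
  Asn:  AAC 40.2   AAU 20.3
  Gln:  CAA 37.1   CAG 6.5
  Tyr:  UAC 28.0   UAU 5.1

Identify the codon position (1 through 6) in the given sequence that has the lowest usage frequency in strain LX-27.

5

Codon 1 CAC (His): 36.2 per 1000.
Codon 2 CAA (Gln): 37.1 per 1000.
Codon 3 AAG (Lys): 40.4 per 1000.
Codon 4 GAA (Glu): 5.2 per 1000.
Codon 5 UAU (Tyr): 5.1 per 1000.
Codon 6 AAC (Asn): 40.2 per 1000.
Lowest frequency is 5.1 at codon 5.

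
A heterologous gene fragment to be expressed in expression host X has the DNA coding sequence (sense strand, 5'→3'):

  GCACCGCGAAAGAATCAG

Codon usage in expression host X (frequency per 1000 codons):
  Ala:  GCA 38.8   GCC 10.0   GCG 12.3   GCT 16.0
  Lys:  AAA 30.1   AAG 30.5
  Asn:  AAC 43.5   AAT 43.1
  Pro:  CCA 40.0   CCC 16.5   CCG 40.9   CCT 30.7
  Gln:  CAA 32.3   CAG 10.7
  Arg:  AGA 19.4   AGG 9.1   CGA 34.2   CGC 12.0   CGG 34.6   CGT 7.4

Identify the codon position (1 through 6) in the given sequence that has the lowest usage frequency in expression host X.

6

Codon 1 GCA (Ala): 38.8 per 1000.
Codon 2 CCG (Pro): 40.9 per 1000.
Codon 3 CGA (Arg): 34.2 per 1000.
Codon 4 AAG (Lys): 30.5 per 1000.
Codon 5 AAT (Asn): 43.1 per 1000.
Codon 6 CAG (Gln): 10.7 per 1000.
Lowest frequency is 10.7 at codon 6.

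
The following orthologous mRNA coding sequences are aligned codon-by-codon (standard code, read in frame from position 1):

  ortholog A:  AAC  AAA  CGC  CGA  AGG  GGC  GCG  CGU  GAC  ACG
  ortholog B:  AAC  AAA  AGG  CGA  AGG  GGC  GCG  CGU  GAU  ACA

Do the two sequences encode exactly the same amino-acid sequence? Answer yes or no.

yes

Codon 1: AAC Asn / AAC Asn — identical.
Codon 2: AAA Lys / AAA Lys — identical.
Codon 3: CGC Arg / AGG Arg — synonymous.
Codon 4: CGA Arg / CGA Arg — identical.
Codon 5: AGG Arg / AGG Arg — identical.
Codon 6: GGC Gly / GGC Gly — identical.
Codon 7: GCG Ala / GCG Ala — identical.
Codon 8: CGU Arg / CGU Arg — identical.
Codon 9: GAC Asp / GAU Asp — synonymous.
Codon 10: ACG Thr / ACA Thr — synonymous.
Nonsynonymous differences: 0 → same protein.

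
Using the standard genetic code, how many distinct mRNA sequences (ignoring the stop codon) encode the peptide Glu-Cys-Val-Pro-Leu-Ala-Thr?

Glu: 2 codons.
Cys: 2 codons.
Val: 4 codons.
Pro: 4 codons.
Leu: 6 codons.
Ala: 4 codons.
Thr: 4 codons.
2 × 2 × 4 × 4 × 6 × 4 × 4 = 6144.

6144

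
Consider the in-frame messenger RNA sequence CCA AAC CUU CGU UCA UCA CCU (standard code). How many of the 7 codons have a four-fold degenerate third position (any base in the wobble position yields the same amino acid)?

Codon 1 CCA (Pro): third position 4-fold.
Codon 2 AAC (Asn): third position 2-fold.
Codon 3 CUU (Leu): third position 4-fold.
Codon 4 CGU (Arg): third position 4-fold.
Codon 5 UCA (Ser): third position 4-fold.
Codon 6 UCA (Ser): third position 4-fold.
Codon 7 CCU (Pro): third position 4-fold.
Four-fold degenerate third positions: 6.

6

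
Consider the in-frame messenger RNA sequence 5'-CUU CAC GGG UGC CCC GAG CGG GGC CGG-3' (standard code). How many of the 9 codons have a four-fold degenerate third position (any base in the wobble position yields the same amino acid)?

Codon 1 CUU (Leu): third position 4-fold.
Codon 2 CAC (His): third position 2-fold.
Codon 3 GGG (Gly): third position 4-fold.
Codon 4 UGC (Cys): third position 2-fold.
Codon 5 CCC (Pro): third position 4-fold.
Codon 6 GAG (Glu): third position 2-fold.
Codon 7 CGG (Arg): third position 4-fold.
Codon 8 GGC (Gly): third position 4-fold.
Codon 9 CGG (Arg): third position 4-fold.
Four-fold degenerate third positions: 6.

6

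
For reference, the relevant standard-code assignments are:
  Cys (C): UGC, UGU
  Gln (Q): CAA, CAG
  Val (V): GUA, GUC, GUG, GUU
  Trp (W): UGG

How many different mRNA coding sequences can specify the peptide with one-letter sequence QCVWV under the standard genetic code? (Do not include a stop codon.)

Gln: 2 codons.
Cys: 2 codons.
Val: 4 codons.
Trp: 1 codon.
Val: 4 codons.
2 × 2 × 4 × 1 × 4 = 64.

64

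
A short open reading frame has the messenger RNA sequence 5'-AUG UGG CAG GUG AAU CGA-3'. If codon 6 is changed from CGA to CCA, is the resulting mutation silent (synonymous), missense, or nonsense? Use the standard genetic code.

Position 17 falls in codon 6: CGA → Arg.
After the substitution the codon is CCA → Pro.
Arg ≠ Pro, so this is a missense mutation.

missense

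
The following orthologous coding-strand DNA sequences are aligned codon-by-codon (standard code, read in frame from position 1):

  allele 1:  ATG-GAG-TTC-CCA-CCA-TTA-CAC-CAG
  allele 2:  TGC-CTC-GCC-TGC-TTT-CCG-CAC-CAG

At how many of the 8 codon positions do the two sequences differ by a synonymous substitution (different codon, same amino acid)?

0

Codon 1: ATG Met / TGC Cys — nonsynonymous.
Codon 2: GAG Glu / CTC Leu — nonsynonymous.
Codon 3: TTC Phe / GCC Ala — nonsynonymous.
Codon 4: CCA Pro / TGC Cys — nonsynonymous.
Codon 5: CCA Pro / TTT Phe — nonsynonymous.
Codon 6: TTA Leu / CCG Pro — nonsynonymous.
Codon 7: CAC His / CAC His — identical.
Codon 8: CAG Gln / CAG Gln — identical.
Synonymous differences: 0.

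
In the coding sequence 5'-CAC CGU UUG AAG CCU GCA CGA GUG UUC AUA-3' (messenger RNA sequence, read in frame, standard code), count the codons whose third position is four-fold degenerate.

Codon 1 CAC (His): third position 2-fold.
Codon 2 CGU (Arg): third position 4-fold.
Codon 3 UUG (Leu): third position 2-fold.
Codon 4 AAG (Lys): third position 2-fold.
Codon 5 CCU (Pro): third position 4-fold.
Codon 6 GCA (Ala): third position 4-fold.
Codon 7 CGA (Arg): third position 4-fold.
Codon 8 GUG (Val): third position 4-fold.
Codon 9 UUC (Phe): third position 2-fold.
Codon 10 AUA (Ile): third position 3-fold.
Four-fold degenerate third positions: 5.

5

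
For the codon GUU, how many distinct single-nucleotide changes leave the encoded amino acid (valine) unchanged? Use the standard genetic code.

Position 1: none → 0 synonymous.
Position 2: none → 0 synonymous.
Position 3: GUC, GUA, GUG → 3 synonymous.
Total: 0 + 0 + 3 = 3.

3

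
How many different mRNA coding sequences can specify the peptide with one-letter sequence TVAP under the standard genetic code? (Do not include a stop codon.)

256

Thr: 4 codons.
Val: 4 codons.
Ala: 4 codons.
Pro: 4 codons.
4 × 4 × 4 × 4 = 256.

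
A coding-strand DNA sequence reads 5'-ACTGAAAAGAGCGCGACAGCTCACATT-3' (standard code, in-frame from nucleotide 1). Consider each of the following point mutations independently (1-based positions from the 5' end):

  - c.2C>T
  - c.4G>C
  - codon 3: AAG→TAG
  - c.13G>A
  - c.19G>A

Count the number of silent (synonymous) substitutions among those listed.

Codon 1: ACT (Thr) → ATT (Ile) — missense.
Codon 2: GAA (Glu) → CAA (Gln) — missense.
Codon 3: AAG (Lys) → TAG (Stop) — nonsense.
Codon 5: GCG (Ala) → ACG (Thr) — missense.
Codon 7: GCT (Ala) → ACT (Thr) — missense.
Synonymous: 0 of 5.

0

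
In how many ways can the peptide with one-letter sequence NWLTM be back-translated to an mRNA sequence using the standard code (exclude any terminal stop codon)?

Asn: 2 codons.
Trp: 1 codon.
Leu: 6 codons.
Thr: 4 codons.
Met: 1 codon.
2 × 1 × 6 × 4 × 1 = 48.

48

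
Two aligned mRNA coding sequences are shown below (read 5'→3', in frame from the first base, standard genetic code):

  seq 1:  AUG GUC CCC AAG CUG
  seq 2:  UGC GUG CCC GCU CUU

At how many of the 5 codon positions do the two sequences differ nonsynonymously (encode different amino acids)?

Codon 1: AUG Met / UGC Cys — nonsynonymous.
Codon 2: GUC Val / GUG Val — synonymous.
Codon 3: CCC Pro / CCC Pro — identical.
Codon 4: AAG Lys / GCU Ala — nonsynonymous.
Codon 5: CUG Leu / CUU Leu — synonymous.
Nonsynonymous differences: 2.

2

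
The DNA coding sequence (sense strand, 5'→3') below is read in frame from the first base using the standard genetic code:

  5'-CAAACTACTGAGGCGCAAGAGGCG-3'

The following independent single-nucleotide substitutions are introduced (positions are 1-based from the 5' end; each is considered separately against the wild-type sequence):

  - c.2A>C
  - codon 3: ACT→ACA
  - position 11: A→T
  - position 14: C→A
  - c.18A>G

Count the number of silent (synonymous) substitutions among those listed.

Codon 1: CAA (Gln) → CCA (Pro) — missense.
Codon 3: ACT (Thr) → ACA (Thr) — synonymous.
Codon 4: GAG (Glu) → GTG (Val) — missense.
Codon 5: GCG (Ala) → GAG (Glu) — missense.
Codon 6: CAA (Gln) → CAG (Gln) — synonymous.
Synonymous: 2 of 5.

2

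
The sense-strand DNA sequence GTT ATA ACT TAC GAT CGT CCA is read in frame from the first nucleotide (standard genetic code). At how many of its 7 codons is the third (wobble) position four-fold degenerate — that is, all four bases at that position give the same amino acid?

4

Codon 1 GTT (Val): third position 4-fold.
Codon 2 ATA (Ile): third position 3-fold.
Codon 3 ACT (Thr): third position 4-fold.
Codon 4 TAC (Tyr): third position 2-fold.
Codon 5 GAT (Asp): third position 2-fold.
Codon 6 CGT (Arg): third position 4-fold.
Codon 7 CCA (Pro): third position 4-fold.
Four-fold degenerate third positions: 4.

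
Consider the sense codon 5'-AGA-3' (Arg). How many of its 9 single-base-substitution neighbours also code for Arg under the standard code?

2

Position 1: CGA → 1 synonymous.
Position 2: none → 0 synonymous.
Position 3: AGG → 1 synonymous.
Total: 1 + 0 + 1 = 2.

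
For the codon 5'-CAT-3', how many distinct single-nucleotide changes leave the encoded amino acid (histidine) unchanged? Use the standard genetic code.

Position 1: none → 0 synonymous.
Position 2: none → 0 synonymous.
Position 3: CAC → 1 synonymous.
Total: 0 + 0 + 1 = 1.

1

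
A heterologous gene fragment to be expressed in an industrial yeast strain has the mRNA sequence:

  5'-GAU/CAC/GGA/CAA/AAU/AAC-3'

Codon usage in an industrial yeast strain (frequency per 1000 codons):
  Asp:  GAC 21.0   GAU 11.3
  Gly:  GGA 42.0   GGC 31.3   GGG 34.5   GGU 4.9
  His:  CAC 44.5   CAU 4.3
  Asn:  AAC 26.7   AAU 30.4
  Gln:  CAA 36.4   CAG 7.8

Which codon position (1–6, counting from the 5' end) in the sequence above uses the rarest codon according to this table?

1

Codon 1 GAU (Asp): 11.3 per 1000.
Codon 2 CAC (His): 44.5 per 1000.
Codon 3 GGA (Gly): 42.0 per 1000.
Codon 4 CAA (Gln): 36.4 per 1000.
Codon 5 AAU (Asn): 30.4 per 1000.
Codon 6 AAC (Asn): 26.7 per 1000.
Lowest frequency is 11.3 at codon 1.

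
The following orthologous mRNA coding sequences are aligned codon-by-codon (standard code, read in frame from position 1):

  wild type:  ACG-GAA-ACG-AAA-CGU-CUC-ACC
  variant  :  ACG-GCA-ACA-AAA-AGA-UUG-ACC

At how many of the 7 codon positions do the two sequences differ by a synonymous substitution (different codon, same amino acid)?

3

Codon 1: ACG Thr / ACG Thr — identical.
Codon 2: GAA Glu / GCA Ala — nonsynonymous.
Codon 3: ACG Thr / ACA Thr — synonymous.
Codon 4: AAA Lys / AAA Lys — identical.
Codon 5: CGU Arg / AGA Arg — synonymous.
Codon 6: CUC Leu / UUG Leu — synonymous.
Codon 7: ACC Thr / ACC Thr — identical.
Synonymous differences: 3.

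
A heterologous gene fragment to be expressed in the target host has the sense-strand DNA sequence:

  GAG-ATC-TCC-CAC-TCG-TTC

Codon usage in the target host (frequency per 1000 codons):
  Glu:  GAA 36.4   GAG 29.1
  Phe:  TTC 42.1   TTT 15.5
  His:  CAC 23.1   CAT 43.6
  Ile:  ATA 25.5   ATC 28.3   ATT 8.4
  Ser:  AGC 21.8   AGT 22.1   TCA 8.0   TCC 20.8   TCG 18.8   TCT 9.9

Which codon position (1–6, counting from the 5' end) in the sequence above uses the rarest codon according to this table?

Codon 1 GAG (Glu): 29.1 per 1000.
Codon 2 ATC (Ile): 28.3 per 1000.
Codon 3 TCC (Ser): 20.8 per 1000.
Codon 4 CAC (His): 23.1 per 1000.
Codon 5 TCG (Ser): 18.8 per 1000.
Codon 6 TTC (Phe): 42.1 per 1000.
Lowest frequency is 18.8 at codon 5.

5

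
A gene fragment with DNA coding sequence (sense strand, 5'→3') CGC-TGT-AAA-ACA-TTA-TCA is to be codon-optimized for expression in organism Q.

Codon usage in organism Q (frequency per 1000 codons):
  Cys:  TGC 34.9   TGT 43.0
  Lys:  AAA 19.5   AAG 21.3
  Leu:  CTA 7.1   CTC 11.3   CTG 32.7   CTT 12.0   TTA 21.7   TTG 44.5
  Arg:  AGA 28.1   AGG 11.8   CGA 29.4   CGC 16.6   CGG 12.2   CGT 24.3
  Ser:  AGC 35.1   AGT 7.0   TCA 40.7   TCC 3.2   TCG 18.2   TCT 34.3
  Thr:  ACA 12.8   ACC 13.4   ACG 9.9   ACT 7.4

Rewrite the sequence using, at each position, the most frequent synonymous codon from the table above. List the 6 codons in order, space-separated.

Codon 1 (Arg): best is CGA at 29.4.
Codon 2 (Cys): best is TGT at 43.0.
Codon 3 (Lys): best is AAG at 21.3.
Codon 4 (Thr): best is ACC at 13.4.
Codon 5 (Leu): best is TTG at 44.5.
Codon 6 (Ser): best is TCA at 40.7.

CGA TGT AAG ACC TTG TCA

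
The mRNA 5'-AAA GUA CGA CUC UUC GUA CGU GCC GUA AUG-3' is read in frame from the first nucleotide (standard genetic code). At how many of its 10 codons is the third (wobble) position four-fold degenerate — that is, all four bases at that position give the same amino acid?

7

Codon 1 AAA (Lys): third position 2-fold.
Codon 2 GUA (Val): third position 4-fold.
Codon 3 CGA (Arg): third position 4-fold.
Codon 4 CUC (Leu): third position 4-fold.
Codon 5 UUC (Phe): third position 2-fold.
Codon 6 GUA (Val): third position 4-fold.
Codon 7 CGU (Arg): third position 4-fold.
Codon 8 GCC (Ala): third position 4-fold.
Codon 9 GUA (Val): third position 4-fold.
Codon 10 AUG (Met): third position 1-fold.
Four-fold degenerate third positions: 7.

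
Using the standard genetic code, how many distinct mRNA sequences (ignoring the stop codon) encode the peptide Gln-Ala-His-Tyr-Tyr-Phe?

Gln: 2 codons.
Ala: 4 codons.
His: 2 codons.
Tyr: 2 codons.
Tyr: 2 codons.
Phe: 2 codons.
2 × 4 × 2 × 2 × 2 × 2 = 128.

128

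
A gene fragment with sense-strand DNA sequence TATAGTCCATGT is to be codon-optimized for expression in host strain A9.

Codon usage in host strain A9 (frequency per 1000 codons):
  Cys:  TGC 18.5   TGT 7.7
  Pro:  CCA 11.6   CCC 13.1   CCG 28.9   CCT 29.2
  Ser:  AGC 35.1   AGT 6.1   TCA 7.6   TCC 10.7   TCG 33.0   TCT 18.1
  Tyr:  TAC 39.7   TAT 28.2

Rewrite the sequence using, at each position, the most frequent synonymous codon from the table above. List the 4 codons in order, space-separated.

TAC AGC CCT TGC

Codon 1 (Tyr): best is TAC at 39.7.
Codon 2 (Ser): best is AGC at 35.1.
Codon 3 (Pro): best is CCT at 29.2.
Codon 4 (Cys): best is TGC at 18.5.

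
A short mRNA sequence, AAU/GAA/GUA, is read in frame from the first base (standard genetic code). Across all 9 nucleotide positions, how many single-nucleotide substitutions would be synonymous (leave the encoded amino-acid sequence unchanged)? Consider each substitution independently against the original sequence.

5

Codon 1 (AAU, Asn): 1 synonymous substitution.
Codon 2 (GAA, Glu): 1 synonymous substitution.
Codon 3 (GUA, Val): 3 synonymous substitutions.
Total: 1 + 1 + 3 = 5.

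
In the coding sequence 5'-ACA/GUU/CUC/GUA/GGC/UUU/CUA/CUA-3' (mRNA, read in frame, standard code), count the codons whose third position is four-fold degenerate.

7

Codon 1 ACA (Thr): third position 4-fold.
Codon 2 GUU (Val): third position 4-fold.
Codon 3 CUC (Leu): third position 4-fold.
Codon 4 GUA (Val): third position 4-fold.
Codon 5 GGC (Gly): third position 4-fold.
Codon 6 UUU (Phe): third position 2-fold.
Codon 7 CUA (Leu): third position 4-fold.
Codon 8 CUA (Leu): third position 4-fold.
Four-fold degenerate third positions: 7.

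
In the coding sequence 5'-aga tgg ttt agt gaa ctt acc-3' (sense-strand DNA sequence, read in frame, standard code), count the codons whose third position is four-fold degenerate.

Codon 1 AGA (Arg): third position 2-fold.
Codon 2 TGG (Trp): third position 1-fold.
Codon 3 TTT (Phe): third position 2-fold.
Codon 4 AGT (Ser): third position 2-fold.
Codon 5 GAA (Glu): third position 2-fold.
Codon 6 CTT (Leu): third position 4-fold.
Codon 7 ACC (Thr): third position 4-fold.
Four-fold degenerate third positions: 2.

2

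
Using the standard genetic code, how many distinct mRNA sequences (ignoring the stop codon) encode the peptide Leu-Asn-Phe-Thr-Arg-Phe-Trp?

1152

Leu: 6 codons.
Asn: 2 codons.
Phe: 2 codons.
Thr: 4 codons.
Arg: 6 codons.
Phe: 2 codons.
Trp: 1 codon.
6 × 2 × 2 × 4 × 6 × 2 × 1 = 1152.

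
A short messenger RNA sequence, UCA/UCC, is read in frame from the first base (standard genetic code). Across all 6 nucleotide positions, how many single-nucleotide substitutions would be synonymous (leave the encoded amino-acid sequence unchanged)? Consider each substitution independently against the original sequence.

6

Codon 1 (UCA, Ser): 3 synonymous substitutions.
Codon 2 (UCC, Ser): 3 synonymous substitutions.
Total: 3 + 3 = 6.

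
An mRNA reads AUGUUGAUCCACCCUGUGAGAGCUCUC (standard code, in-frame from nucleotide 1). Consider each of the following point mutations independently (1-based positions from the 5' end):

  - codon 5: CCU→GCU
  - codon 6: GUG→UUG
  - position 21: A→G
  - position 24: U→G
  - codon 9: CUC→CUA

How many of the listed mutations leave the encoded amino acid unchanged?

Codon 5: CCU (Pro) → GCU (Ala) — missense.
Codon 6: GUG (Val) → UUG (Leu) — missense.
Codon 7: AGA (Arg) → AGG (Arg) — synonymous.
Codon 8: GCU (Ala) → GCG (Ala) — synonymous.
Codon 9: CUC (Leu) → CUA (Leu) — synonymous.
Synonymous: 3 of 5.

3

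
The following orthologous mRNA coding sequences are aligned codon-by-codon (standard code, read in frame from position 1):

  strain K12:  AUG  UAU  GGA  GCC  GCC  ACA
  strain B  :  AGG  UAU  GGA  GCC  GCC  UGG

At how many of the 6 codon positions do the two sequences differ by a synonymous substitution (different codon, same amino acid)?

0

Codon 1: AUG Met / AGG Arg — nonsynonymous.
Codon 2: UAU Tyr / UAU Tyr — identical.
Codon 3: GGA Gly / GGA Gly — identical.
Codon 4: GCC Ala / GCC Ala — identical.
Codon 5: GCC Ala / GCC Ala — identical.
Codon 6: ACA Thr / UGG Trp — nonsynonymous.
Synonymous differences: 0.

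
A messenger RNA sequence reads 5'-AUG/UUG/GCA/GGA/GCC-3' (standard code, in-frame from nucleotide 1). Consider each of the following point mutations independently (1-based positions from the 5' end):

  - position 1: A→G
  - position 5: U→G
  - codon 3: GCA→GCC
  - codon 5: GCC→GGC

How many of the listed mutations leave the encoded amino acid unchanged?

Codon 1: AUG (Met) → GUG (Val) — missense.
Codon 2: UUG (Leu) → UGG (Trp) — missense.
Codon 3: GCA (Ala) → GCC (Ala) — synonymous.
Codon 5: GCC (Ala) → GGC (Gly) — missense.
Synonymous: 1 of 4.

1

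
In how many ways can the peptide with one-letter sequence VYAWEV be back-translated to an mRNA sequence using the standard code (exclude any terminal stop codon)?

Val: 4 codons.
Tyr: 2 codons.
Ala: 4 codons.
Trp: 1 codon.
Glu: 2 codons.
Val: 4 codons.
4 × 2 × 4 × 1 × 2 × 4 = 256.

256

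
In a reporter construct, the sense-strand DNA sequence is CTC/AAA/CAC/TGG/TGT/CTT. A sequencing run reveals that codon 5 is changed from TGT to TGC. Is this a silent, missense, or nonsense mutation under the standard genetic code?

Position 15 falls in codon 5: TGT → Cys.
After the substitution the codon is TGC → Cys.
Both encode Cys, so the change is synonymous.

silent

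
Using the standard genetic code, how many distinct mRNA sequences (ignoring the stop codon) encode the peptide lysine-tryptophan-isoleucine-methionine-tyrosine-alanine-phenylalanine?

Lys: 2 codons.
Trp: 1 codon.
Ile: 3 codons.
Met: 1 codon.
Tyr: 2 codons.
Ala: 4 codons.
Phe: 2 codons.
2 × 1 × 3 × 1 × 2 × 4 × 2 = 96.

96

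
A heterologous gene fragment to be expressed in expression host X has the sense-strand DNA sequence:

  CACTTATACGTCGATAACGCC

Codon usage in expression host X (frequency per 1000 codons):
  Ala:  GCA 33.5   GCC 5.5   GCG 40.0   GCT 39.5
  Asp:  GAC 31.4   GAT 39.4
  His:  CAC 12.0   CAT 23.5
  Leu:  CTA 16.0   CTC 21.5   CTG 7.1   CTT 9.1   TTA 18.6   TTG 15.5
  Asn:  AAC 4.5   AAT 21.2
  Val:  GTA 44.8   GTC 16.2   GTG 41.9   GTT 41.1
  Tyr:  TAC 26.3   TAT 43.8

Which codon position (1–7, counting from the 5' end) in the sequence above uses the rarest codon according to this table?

Codon 1 CAC (His): 12.0 per 1000.
Codon 2 TTA (Leu): 18.6 per 1000.
Codon 3 TAC (Tyr): 26.3 per 1000.
Codon 4 GTC (Val): 16.2 per 1000.
Codon 5 GAT (Asp): 39.4 per 1000.
Codon 6 AAC (Asn): 4.5 per 1000.
Codon 7 GCC (Ala): 5.5 per 1000.
Lowest frequency is 4.5 at codon 6.

6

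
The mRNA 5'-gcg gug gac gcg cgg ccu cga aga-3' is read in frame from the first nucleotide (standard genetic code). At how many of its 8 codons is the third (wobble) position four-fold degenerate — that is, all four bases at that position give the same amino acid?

6

Codon 1 GCG (Ala): third position 4-fold.
Codon 2 GUG (Val): third position 4-fold.
Codon 3 GAC (Asp): third position 2-fold.
Codon 4 GCG (Ala): third position 4-fold.
Codon 5 CGG (Arg): third position 4-fold.
Codon 6 CCU (Pro): third position 4-fold.
Codon 7 CGA (Arg): third position 4-fold.
Codon 8 AGA (Arg): third position 2-fold.
Four-fold degenerate third positions: 6.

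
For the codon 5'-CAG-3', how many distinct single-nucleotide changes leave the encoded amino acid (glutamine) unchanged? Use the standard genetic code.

1

Position 1: none → 0 synonymous.
Position 2: none → 0 synonymous.
Position 3: CAA → 1 synonymous.
Total: 0 + 0 + 1 = 1.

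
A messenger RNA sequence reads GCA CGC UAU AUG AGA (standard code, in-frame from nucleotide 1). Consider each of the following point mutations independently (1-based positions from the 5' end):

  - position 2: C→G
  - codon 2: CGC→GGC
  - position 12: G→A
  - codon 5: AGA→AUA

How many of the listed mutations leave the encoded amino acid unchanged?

Codon 1: GCA (Ala) → GGA (Gly) — missense.
Codon 2: CGC (Arg) → GGC (Gly) — missense.
Codon 4: AUG (Met) → AUA (Ile) — missense.
Codon 5: AGA (Arg) → AUA (Ile) — missense.
Synonymous: 0 of 4.

0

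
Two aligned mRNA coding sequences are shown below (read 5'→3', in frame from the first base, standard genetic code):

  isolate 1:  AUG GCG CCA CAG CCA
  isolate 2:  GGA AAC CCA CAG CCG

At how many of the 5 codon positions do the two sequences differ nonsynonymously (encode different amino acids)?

2

Codon 1: AUG Met / GGA Gly — nonsynonymous.
Codon 2: GCG Ala / AAC Asn — nonsynonymous.
Codon 3: CCA Pro / CCA Pro — identical.
Codon 4: CAG Gln / CAG Gln — identical.
Codon 5: CCA Pro / CCG Pro — synonymous.
Nonsynonymous differences: 2.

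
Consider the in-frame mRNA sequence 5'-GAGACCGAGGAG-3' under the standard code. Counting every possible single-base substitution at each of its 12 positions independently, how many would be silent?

Codon 1 (GAG, Glu): 1 synonymous substitution.
Codon 2 (ACC, Thr): 3 synonymous substitutions.
Codon 3 (GAG, Glu): 1 synonymous substitution.
Codon 4 (GAG, Glu): 1 synonymous substitution.
Total: 1 + 3 + 1 + 1 = 6.

6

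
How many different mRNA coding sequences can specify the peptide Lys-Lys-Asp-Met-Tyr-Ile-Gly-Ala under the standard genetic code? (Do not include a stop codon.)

Lys: 2 codons.
Lys: 2 codons.
Asp: 2 codons.
Met: 1 codon.
Tyr: 2 codons.
Ile: 3 codons.
Gly: 4 codons.
Ala: 4 codons.
2 × 2 × 2 × 1 × 2 × 3 × 4 × 4 = 768.

768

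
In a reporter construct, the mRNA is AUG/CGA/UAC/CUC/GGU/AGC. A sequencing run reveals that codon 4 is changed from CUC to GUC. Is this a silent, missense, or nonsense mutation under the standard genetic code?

Position 10 falls in codon 4: CUC → Leu.
After the substitution the codon is GUC → Val.
Leu ≠ Val, so this is a missense mutation.

missense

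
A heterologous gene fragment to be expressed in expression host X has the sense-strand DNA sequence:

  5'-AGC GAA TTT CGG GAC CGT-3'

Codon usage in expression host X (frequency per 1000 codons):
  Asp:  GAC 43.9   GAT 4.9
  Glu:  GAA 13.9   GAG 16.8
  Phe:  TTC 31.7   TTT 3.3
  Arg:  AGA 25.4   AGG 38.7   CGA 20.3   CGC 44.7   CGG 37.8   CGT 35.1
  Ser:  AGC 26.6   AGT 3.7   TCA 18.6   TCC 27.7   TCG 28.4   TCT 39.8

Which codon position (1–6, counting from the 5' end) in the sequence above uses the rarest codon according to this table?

3

Codon 1 AGC (Ser): 26.6 per 1000.
Codon 2 GAA (Glu): 13.9 per 1000.
Codon 3 TTT (Phe): 3.3 per 1000.
Codon 4 CGG (Arg): 37.8 per 1000.
Codon 5 GAC (Asp): 43.9 per 1000.
Codon 6 CGT (Arg): 35.1 per 1000.
Lowest frequency is 3.3 at codon 3.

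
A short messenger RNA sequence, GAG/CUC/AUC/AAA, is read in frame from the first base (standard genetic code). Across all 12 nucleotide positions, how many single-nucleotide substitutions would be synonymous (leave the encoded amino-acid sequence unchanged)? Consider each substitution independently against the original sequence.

Codon 1 (GAG, Glu): 1 synonymous substitution.
Codon 2 (CUC, Leu): 3 synonymous substitutions.
Codon 3 (AUC, Ile): 2 synonymous substitutions.
Codon 4 (AAA, Lys): 1 synonymous substitution.
Total: 1 + 3 + 2 + 1 = 7.

7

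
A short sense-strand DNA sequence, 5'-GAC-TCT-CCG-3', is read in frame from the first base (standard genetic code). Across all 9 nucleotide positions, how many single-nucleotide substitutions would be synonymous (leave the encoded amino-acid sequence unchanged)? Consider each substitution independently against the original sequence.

Codon 1 (GAC, Asp): 1 synonymous substitution.
Codon 2 (TCT, Ser): 3 synonymous substitutions.
Codon 3 (CCG, Pro): 3 synonymous substitutions.
Total: 1 + 3 + 3 = 7.

7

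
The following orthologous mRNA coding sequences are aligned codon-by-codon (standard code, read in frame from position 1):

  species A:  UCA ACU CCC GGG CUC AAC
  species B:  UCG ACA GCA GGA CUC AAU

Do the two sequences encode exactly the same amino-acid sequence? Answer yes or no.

Codon 1: UCA Ser / UCG Ser — synonymous.
Codon 2: ACU Thr / ACA Thr — synonymous.
Codon 3: CCC Pro / GCA Ala — nonsynonymous.
Codon 4: GGG Gly / GGA Gly — synonymous.
Codon 5: CUC Leu / CUC Leu — identical.
Codon 6: AAC Asn / AAU Asn — synonymous.
Nonsynonymous differences: 1 → different protein.

no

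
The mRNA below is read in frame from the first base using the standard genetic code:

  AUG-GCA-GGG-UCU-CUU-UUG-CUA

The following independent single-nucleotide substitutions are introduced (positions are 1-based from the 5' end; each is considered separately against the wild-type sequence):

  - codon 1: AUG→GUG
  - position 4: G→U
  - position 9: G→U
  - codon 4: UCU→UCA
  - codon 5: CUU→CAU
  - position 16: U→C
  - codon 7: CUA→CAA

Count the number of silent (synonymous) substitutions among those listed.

3

Codon 1: AUG (Met) → GUG (Val) — missense.
Codon 2: GCA (Ala) → UCA (Ser) — missense.
Codon 3: GGG (Gly) → GGU (Gly) — synonymous.
Codon 4: UCU (Ser) → UCA (Ser) — synonymous.
Codon 5: CUU (Leu) → CAU (His) — missense.
Codon 6: UUG (Leu) → CUG (Leu) — synonymous.
Codon 7: CUA (Leu) → CAA (Gln) — missense.
Synonymous: 3 of 7.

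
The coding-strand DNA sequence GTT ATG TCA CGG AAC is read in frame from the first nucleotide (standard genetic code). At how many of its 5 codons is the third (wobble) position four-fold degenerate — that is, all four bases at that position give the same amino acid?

3

Codon 1 GTT (Val): third position 4-fold.
Codon 2 ATG (Met): third position 1-fold.
Codon 3 TCA (Ser): third position 4-fold.
Codon 4 CGG (Arg): third position 4-fold.
Codon 5 AAC (Asn): third position 2-fold.
Four-fold degenerate third positions: 3.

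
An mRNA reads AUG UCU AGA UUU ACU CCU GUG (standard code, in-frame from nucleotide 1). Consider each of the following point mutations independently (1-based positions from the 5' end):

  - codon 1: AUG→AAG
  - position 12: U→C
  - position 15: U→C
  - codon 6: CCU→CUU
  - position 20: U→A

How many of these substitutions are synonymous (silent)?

Codon 1: AUG (Met) → AAG (Lys) — missense.
Codon 4: UUU (Phe) → UUC (Phe) — synonymous.
Codon 5: ACU (Thr) → ACC (Thr) — synonymous.
Codon 6: CCU (Pro) → CUU (Leu) — missense.
Codon 7: GUG (Val) → GAG (Glu) — missense.
Synonymous: 2 of 5.

2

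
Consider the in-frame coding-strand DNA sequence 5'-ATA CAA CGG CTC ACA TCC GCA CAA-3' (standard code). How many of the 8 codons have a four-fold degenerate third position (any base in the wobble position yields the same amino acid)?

Codon 1 ATA (Ile): third position 3-fold.
Codon 2 CAA (Gln): third position 2-fold.
Codon 3 CGG (Arg): third position 4-fold.
Codon 4 CTC (Leu): third position 4-fold.
Codon 5 ACA (Thr): third position 4-fold.
Codon 6 TCC (Ser): third position 4-fold.
Codon 7 GCA (Ala): third position 4-fold.
Codon 8 CAA (Gln): third position 2-fold.
Four-fold degenerate third positions: 5.

5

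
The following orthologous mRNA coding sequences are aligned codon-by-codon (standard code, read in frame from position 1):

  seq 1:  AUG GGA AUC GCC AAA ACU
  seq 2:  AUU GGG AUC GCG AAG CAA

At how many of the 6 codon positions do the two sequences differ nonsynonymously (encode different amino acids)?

Codon 1: AUG Met / AUU Ile — nonsynonymous.
Codon 2: GGA Gly / GGG Gly — synonymous.
Codon 3: AUC Ile / AUC Ile — identical.
Codon 4: GCC Ala / GCG Ala — synonymous.
Codon 5: AAA Lys / AAG Lys — synonymous.
Codon 6: ACU Thr / CAA Gln — nonsynonymous.
Nonsynonymous differences: 2.

2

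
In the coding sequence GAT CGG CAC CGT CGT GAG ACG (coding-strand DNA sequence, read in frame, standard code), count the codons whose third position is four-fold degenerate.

4

Codon 1 GAT (Asp): third position 2-fold.
Codon 2 CGG (Arg): third position 4-fold.
Codon 3 CAC (His): third position 2-fold.
Codon 4 CGT (Arg): third position 4-fold.
Codon 5 CGT (Arg): third position 4-fold.
Codon 6 GAG (Glu): third position 2-fold.
Codon 7 ACG (Thr): third position 4-fold.
Four-fold degenerate third positions: 4.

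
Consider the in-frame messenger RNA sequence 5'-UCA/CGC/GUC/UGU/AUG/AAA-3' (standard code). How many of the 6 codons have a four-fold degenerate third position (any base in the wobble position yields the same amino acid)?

3

Codon 1 UCA (Ser): third position 4-fold.
Codon 2 CGC (Arg): third position 4-fold.
Codon 3 GUC (Val): third position 4-fold.
Codon 4 UGU (Cys): third position 2-fold.
Codon 5 AUG (Met): third position 1-fold.
Codon 6 AAA (Lys): third position 2-fold.
Four-fold degenerate third positions: 3.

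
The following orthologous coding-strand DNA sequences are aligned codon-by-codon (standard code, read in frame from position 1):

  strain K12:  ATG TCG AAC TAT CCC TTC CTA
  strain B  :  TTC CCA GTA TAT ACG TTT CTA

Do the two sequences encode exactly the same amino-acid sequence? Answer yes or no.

Codon 1: ATG Met / TTC Phe — nonsynonymous.
Codon 2: TCG Ser / CCA Pro — nonsynonymous.
Codon 3: AAC Asn / GTA Val — nonsynonymous.
Codon 4: TAT Tyr / TAT Tyr — identical.
Codon 5: CCC Pro / ACG Thr — nonsynonymous.
Codon 6: TTC Phe / TTT Phe — synonymous.
Codon 7: CTA Leu / CTA Leu — identical.
Nonsynonymous differences: 4 → different protein.

no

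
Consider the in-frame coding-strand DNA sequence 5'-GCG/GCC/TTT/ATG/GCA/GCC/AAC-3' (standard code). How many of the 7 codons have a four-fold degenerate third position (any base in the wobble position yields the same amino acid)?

Codon 1 GCG (Ala): third position 4-fold.
Codon 2 GCC (Ala): third position 4-fold.
Codon 3 TTT (Phe): third position 2-fold.
Codon 4 ATG (Met): third position 1-fold.
Codon 5 GCA (Ala): third position 4-fold.
Codon 6 GCC (Ala): third position 4-fold.
Codon 7 AAC (Asn): third position 2-fold.
Four-fold degenerate third positions: 4.

4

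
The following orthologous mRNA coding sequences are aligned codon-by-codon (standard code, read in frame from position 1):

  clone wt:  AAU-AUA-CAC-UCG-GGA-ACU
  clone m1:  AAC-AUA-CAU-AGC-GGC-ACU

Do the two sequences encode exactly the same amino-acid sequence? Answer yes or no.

yes

Codon 1: AAU Asn / AAC Asn — synonymous.
Codon 2: AUA Ile / AUA Ile — identical.
Codon 3: CAC His / CAU His — synonymous.
Codon 4: UCG Ser / AGC Ser — synonymous.
Codon 5: GGA Gly / GGC Gly — synonymous.
Codon 6: ACU Thr / ACU Thr — identical.
Nonsynonymous differences: 0 → same protein.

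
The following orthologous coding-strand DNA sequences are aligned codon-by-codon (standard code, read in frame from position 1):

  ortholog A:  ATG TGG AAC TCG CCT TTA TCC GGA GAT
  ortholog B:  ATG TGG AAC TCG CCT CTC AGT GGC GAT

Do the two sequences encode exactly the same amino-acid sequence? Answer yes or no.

yes

Codon 1: ATG Met / ATG Met — identical.
Codon 2: TGG Trp / TGG Trp — identical.
Codon 3: AAC Asn / AAC Asn — identical.
Codon 4: TCG Ser / TCG Ser — identical.
Codon 5: CCT Pro / CCT Pro — identical.
Codon 6: TTA Leu / CTC Leu — synonymous.
Codon 7: TCC Ser / AGT Ser — synonymous.
Codon 8: GGA Gly / GGC Gly — synonymous.
Codon 9: GAT Asp / GAT Asp — identical.
Nonsynonymous differences: 0 → same protein.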